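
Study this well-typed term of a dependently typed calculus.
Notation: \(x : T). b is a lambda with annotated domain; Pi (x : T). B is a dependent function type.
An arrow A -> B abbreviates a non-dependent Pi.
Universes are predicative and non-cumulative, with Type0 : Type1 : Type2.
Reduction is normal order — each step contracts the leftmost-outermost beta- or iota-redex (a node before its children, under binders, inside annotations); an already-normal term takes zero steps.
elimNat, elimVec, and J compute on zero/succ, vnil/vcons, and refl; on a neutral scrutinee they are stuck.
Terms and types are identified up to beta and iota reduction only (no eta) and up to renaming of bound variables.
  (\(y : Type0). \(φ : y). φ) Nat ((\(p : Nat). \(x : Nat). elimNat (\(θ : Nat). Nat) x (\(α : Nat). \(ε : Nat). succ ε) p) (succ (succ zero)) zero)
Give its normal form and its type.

reduced normal form:
  succ (succ zero)
inferred type:
  Nat
observation: 11 normal-order steps separate the term from its normal form.


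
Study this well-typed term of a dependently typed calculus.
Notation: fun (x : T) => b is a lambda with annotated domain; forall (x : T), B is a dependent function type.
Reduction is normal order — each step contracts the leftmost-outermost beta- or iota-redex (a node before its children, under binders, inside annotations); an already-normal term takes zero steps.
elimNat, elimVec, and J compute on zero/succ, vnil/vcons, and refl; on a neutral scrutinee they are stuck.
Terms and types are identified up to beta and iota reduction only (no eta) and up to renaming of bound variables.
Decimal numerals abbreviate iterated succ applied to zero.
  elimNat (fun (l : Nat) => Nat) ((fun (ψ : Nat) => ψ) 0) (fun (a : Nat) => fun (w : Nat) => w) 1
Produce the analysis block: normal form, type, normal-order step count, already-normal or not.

reduced normal form:
  0
the term's type:
  Nat
steps to reach normal form (normal order): 5
already normal: no
first contracted redex: an elimNat iota-redex


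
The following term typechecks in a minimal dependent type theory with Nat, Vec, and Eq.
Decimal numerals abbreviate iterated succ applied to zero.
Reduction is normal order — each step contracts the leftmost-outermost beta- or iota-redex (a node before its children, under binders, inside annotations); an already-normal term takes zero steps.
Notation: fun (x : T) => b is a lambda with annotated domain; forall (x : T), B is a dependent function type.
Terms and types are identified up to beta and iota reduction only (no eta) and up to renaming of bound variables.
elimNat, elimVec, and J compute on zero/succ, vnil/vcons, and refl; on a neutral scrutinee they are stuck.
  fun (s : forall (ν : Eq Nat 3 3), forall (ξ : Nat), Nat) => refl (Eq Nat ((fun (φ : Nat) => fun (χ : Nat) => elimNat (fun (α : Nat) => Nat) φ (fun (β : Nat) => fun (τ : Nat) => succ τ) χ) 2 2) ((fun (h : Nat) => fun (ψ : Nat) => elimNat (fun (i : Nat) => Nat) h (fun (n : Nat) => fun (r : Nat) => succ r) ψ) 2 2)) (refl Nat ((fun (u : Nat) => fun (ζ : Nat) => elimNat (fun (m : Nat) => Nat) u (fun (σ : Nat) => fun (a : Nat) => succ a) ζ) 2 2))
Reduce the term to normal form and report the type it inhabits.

resulting normal form:
  fun (s : forall (ν : Eq Nat 3 3), forall (ξ : Nat), Nat) => refl (Eq Nat 4 4) (refl Nat 4)
type:
  forall (s : forall (ν : Eq Nat 3 3), forall (ξ : Nat), Nat), Eq (Eq Nat 4 4) (refl Nat 4) (refl Nat 4)
observation: the leftmost-outermost redex is a beta-redex, and normalization takes 27 steps.


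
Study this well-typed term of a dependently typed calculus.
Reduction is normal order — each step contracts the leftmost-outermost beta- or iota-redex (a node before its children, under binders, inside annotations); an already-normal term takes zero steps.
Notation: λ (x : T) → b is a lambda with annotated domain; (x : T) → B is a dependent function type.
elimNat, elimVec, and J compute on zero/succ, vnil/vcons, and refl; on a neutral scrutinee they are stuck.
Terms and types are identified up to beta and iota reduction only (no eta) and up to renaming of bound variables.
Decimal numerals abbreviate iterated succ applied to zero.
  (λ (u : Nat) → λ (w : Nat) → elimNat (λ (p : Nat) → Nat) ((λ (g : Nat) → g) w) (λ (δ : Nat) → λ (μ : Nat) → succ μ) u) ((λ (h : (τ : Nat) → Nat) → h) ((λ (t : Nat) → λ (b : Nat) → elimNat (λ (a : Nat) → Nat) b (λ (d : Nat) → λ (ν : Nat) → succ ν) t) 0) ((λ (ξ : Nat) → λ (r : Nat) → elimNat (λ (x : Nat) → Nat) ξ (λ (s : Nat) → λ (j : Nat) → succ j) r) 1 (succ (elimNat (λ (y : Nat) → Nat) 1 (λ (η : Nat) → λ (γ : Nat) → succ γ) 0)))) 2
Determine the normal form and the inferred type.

resulting normal form:
  5
inferred type:
  Nat
observation: 27 normal-order steps separate the term from its normal form.


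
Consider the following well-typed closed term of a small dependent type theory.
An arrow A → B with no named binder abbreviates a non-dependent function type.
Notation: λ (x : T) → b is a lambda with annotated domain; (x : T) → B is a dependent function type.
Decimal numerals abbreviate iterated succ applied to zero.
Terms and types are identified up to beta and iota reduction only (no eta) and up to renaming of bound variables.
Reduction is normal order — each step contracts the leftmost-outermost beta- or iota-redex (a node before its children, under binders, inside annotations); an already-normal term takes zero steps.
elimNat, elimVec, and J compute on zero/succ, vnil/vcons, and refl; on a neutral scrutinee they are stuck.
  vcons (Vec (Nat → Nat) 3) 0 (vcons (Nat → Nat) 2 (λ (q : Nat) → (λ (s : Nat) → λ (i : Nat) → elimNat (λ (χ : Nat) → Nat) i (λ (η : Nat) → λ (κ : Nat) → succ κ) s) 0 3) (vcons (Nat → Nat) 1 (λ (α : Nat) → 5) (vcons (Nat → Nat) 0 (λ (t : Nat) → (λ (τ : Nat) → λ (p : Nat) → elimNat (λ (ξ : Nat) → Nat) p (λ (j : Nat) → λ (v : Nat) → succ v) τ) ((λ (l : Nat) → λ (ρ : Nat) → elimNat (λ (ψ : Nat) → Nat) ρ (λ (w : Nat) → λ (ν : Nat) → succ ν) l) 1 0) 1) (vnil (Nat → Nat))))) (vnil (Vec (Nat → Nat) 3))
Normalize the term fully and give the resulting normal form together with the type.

normal form:
  vcons (Vec (Nat → Nat) 3) 0 (vcons (Nat → Nat) 2 (λ (q : Nat) → 3) (vcons (Nat → Nat) 1 (λ (s : Nat) → 5) (vcons (Nat → Nat) 0 (λ (i : Nat) → 2) (vnil (Nat → Nat))))) (vnil (Vec (Nat → Nat) 3))
inferred type:
  Vec (Vec (Nat → Nat) 3) 1


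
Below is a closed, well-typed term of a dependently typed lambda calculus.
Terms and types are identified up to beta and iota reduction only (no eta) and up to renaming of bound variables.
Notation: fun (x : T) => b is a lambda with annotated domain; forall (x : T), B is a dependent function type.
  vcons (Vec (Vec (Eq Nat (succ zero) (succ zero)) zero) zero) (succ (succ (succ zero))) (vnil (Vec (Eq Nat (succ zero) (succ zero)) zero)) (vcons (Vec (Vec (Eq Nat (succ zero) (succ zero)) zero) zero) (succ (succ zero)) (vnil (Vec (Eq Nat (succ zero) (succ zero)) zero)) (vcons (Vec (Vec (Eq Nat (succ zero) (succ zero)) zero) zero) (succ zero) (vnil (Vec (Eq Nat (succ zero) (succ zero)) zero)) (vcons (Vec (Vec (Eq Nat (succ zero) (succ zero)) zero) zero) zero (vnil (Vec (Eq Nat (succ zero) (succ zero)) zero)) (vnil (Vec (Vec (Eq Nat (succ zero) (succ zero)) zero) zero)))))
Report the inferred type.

inferred type:
  Vec (Vec (Vec (Eq Nat (succ zero) (succ zero)) zero) zero) (succ (succ (succ (succ zero))))


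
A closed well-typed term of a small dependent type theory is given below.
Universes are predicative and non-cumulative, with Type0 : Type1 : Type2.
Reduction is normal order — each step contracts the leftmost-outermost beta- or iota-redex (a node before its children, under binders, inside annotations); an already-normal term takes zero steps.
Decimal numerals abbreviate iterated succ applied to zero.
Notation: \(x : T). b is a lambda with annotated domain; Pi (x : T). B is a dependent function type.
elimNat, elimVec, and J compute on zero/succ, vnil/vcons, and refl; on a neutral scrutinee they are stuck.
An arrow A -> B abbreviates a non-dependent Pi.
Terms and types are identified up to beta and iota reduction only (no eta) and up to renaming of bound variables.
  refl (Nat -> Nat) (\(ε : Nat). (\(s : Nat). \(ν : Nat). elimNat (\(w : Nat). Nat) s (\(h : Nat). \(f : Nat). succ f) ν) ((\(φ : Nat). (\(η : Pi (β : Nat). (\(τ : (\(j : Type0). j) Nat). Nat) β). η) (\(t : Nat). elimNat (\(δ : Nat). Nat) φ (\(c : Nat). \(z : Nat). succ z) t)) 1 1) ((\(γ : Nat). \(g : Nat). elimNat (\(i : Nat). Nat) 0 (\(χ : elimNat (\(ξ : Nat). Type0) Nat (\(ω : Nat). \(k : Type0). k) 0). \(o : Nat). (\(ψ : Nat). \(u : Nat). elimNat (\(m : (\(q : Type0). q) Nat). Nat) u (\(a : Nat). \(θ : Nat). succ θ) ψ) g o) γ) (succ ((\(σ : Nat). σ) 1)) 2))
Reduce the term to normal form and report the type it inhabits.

resulting normal form:
  refl (Nat -> Nat) (\(ε : Nat). 6)
inferred type:
  Eq (Nat -> Nat) (\(ε : Nat). 6) (\(s : Nat). 6)
observation: contracting a beta-redex first, the term normalizes in 51 steps.


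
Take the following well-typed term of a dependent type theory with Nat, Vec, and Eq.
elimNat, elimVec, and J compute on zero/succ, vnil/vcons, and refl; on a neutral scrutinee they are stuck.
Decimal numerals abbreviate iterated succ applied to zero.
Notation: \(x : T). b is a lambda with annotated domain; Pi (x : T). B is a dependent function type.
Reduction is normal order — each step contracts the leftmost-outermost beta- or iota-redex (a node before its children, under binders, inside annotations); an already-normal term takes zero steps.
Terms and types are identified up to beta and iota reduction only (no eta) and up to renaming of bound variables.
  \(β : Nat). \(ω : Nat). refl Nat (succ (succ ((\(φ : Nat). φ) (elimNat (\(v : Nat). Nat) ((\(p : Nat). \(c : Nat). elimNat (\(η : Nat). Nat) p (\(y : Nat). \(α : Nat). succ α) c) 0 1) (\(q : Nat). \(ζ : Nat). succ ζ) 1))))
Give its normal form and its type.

normal form:
  \(β : Nat). \(ω : Nat). refl Nat 4
inferred type:
  Pi (β : Nat). Pi (ω : Nat). Eq Nat 4 4
observation: 11 normal-order steps normalize the term, beginning with a beta-redex.


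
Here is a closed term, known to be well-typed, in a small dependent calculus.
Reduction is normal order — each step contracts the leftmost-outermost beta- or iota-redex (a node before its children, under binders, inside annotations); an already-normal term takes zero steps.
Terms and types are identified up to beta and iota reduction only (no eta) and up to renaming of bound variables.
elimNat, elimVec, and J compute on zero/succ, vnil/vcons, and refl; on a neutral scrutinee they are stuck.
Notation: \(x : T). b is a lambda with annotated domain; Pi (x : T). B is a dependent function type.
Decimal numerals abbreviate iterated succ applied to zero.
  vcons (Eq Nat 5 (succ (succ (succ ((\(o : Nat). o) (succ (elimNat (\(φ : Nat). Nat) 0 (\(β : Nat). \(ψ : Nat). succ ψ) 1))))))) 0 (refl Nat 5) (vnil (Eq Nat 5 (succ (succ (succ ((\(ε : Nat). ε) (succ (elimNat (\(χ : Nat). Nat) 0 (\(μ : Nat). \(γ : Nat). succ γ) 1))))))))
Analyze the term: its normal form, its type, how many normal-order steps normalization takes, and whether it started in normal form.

reduced normal form:
  vcons (Eq Nat 5 5) 0 (refl Nat 5) (vnil (Eq Nat 5 5))
type:
  Vec (Eq Nat 5 5) 1
reduction steps (normal order): 10
started in normal form: no
first redex: a beta-redex


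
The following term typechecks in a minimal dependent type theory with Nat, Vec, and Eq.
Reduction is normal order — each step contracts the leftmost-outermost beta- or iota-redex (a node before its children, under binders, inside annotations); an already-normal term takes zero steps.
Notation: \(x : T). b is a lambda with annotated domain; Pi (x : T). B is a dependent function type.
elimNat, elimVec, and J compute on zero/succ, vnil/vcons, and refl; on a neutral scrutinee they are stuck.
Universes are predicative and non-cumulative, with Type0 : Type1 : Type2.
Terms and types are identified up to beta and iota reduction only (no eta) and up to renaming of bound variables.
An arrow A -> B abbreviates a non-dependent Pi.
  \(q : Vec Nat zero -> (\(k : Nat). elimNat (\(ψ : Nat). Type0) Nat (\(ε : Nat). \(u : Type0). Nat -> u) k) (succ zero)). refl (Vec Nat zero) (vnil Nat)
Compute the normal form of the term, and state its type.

reduced normal form:
  \(q : Vec Nat zero -> Nat -> Nat). refl (Vec Nat zero) (vnil Nat)
the term's type:
  (Vec Nat zero -> Nat -> Nat) -> Eq (Vec Nat zero) (vnil Nat) (vnil Nat)
observation: contracting a beta-redex first, the term normalizes in 5 steps.


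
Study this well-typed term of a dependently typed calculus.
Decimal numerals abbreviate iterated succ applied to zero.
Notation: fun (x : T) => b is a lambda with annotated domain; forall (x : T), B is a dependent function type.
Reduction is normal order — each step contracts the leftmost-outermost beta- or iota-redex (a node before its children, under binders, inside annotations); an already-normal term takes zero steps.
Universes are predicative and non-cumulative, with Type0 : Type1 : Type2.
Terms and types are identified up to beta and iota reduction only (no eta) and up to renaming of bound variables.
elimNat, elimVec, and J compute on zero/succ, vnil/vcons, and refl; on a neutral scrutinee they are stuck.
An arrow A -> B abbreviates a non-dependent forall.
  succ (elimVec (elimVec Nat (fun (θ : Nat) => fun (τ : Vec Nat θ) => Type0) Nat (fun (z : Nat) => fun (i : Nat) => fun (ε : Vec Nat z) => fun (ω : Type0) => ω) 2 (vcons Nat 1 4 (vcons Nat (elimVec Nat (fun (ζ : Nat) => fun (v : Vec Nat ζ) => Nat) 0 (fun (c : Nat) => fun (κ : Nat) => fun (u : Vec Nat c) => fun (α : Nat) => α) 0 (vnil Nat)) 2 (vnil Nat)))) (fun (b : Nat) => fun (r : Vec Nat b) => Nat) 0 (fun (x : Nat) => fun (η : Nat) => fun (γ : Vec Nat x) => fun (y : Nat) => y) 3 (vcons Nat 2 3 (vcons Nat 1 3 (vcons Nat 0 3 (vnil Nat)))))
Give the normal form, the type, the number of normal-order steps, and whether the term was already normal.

normal form:
  1
type:
  Nat
steps to reach normal form (normal order): 16
started in normal form: no
first redex: an elimVec iota-redex


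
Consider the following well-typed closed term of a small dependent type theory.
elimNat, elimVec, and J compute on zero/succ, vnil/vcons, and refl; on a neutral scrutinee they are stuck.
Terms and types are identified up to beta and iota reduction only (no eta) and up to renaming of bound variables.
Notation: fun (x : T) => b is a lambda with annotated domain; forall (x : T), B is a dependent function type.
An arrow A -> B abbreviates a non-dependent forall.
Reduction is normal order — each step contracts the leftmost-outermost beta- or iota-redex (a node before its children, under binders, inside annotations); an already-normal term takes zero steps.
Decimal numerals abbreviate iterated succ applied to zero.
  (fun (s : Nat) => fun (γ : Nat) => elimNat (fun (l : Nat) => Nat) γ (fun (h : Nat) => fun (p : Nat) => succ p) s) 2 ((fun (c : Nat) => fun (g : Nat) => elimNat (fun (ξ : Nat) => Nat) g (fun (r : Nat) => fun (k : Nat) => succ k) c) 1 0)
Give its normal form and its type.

resulting normal form:
  3
type:
  Nat
observation: the leftmost-outermost redex is a beta-redex, and normalization takes 15 steps.


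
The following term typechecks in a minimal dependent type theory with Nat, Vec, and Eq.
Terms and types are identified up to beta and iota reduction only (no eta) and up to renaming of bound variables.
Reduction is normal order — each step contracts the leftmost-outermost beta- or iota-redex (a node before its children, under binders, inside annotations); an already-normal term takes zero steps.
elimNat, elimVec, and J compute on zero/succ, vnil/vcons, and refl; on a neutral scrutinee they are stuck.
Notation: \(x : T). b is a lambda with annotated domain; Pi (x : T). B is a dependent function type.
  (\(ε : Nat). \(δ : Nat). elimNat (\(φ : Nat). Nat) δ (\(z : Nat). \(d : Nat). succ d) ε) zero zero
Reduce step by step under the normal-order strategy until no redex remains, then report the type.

normal-order reduction sequence:
  (\(ε : Nat). \(δ : Nat). elimNat (\(φ : Nat). Nat) δ (\(z : Nat). \(d : Nat). succ d) ε) zero zero
  ~> (\(ε : Nat). elimNat (\(δ : Nat). Nat) ε (\(φ : Nat). \(z : Nat). succ z) zero) zero
  ~> elimNat (\(ε : Nat). Nat) zero (\(δ : Nat). \(φ : Nat). succ φ) zero
  ~> zero
type:
  Nat


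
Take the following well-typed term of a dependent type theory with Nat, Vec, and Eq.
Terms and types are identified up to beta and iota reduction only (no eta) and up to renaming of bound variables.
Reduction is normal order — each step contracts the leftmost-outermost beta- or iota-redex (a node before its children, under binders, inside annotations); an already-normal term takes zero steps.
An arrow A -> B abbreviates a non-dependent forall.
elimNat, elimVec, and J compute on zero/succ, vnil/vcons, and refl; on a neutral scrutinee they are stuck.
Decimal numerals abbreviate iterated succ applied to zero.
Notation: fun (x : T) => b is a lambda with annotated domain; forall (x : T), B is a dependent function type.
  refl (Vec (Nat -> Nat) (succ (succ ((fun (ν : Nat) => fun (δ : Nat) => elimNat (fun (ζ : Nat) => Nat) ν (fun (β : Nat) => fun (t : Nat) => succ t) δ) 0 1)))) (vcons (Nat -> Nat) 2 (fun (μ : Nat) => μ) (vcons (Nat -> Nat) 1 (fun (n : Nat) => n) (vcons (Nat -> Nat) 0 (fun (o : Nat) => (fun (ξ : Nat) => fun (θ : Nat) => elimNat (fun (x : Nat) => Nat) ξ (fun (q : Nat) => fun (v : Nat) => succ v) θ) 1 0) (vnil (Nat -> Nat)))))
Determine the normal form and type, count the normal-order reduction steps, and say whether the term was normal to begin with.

normal form:
  refl (Vec (Nat -> Nat) 3) (vcons (Nat -> Nat) 2 (fun (ν : Nat) => ν) (vcons (Nat -> Nat) 1 (fun (δ : Nat) => δ) (vcons (Nat -> Nat) 0 (fun (ζ : Nat) => 1) (vnil (Nat -> Nat)))))
inferred type:
  Eq (Vec (Nat -> Nat) 3) (vcons (Nat -> Nat) 2 (fun (ν : Nat) => ν) (vcons (Nat -> Nat) 1 (fun (δ : Nat) => δ) (vcons (Nat -> Nat) 0 (fun (ζ : Nat) => 1) (vnil (Nat -> Nat))))) (vcons (Nat -> Nat) 2 (fun (β : Nat) => β) (vcons (Nat -> Nat) 1 (fun (t : Nat) => t) (vcons (Nat -> Nat) 0 (fun (μ : Nat) => 1) (vnil (Nat -> Nat)))))
normal-order step count: 9
started in normal form: no
first redex: a beta-redex


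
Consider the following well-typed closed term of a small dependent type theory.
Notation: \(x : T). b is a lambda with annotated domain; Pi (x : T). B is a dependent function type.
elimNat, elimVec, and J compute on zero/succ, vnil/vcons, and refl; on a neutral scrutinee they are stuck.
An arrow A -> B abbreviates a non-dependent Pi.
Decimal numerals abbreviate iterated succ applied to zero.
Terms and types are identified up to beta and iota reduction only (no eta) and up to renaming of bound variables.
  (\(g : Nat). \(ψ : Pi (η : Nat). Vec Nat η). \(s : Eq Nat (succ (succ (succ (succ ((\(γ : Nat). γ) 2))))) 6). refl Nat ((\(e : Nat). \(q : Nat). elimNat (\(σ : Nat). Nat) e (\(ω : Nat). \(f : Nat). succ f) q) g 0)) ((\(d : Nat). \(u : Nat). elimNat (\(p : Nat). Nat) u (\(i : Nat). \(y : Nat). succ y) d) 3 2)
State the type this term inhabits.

inferred type:
  (Pi (g : Nat). Vec Nat g) -> Eq Nat 6 6 -> Eq Nat 5 5


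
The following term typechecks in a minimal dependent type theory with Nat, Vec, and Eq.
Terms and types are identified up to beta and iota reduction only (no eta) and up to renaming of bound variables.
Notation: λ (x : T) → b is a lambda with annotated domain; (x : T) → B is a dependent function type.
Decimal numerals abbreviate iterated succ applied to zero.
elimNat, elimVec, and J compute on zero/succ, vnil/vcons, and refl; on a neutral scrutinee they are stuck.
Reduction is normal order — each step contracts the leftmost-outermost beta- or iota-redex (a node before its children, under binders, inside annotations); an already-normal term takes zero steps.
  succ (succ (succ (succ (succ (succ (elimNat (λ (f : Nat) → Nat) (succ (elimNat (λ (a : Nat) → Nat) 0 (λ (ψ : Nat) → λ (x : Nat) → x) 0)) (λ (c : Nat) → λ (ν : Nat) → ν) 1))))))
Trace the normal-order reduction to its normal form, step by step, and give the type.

reduction (normal order):
  succ (succ (succ (succ (succ (succ (elimNat (λ (f : Nat) → Nat) (succ (elimNat (λ (a : Nat) → Nat) 0 (λ (ψ : Nat) → λ (x : Nat) → x) 0)) (λ (c : Nat) → λ (ν : Nat) → ν) 1))))))
  ~> succ (succ (succ (succ (succ (succ ((λ (f : Nat) → λ (a : Nat) → a) 0 (elimNat (λ (ψ : Nat) → Nat) (succ (elimNat (λ (x : Nat) → Nat) 0 (λ (c : Nat) → λ (ν : Nat) → ν) 0)) (λ (η : Nat) → λ (u : Nat) → u) 0)))))))
  ~> succ (succ (succ (succ (succ (succ ((λ (f : Nat) → f) (elimNat (λ (a : Nat) → Nat) (succ (elimNat (λ (ψ : Nat) → Nat) 0 (λ (x : Nat) → λ (c : Nat) → c) 0)) (λ (ν : Nat) → λ (η : Nat) → η) 0)))))))
  ~> succ (succ (succ (succ (succ (succ (elimNat (λ (f : Nat) → Nat) (succ (elimNat (λ (a : Nat) → Nat) 0 (λ (ψ : Nat) → λ (x : Nat) → x) 0)) (λ (c : Nat) → λ (ν : Nat) → ν) 0))))))
  ~> succ (succ (succ (succ (succ (succ (succ (elimNat (λ (f : Nat) → Nat) 0 (λ (a : Nat) → λ (ψ : Nat) → ψ) 0)))))))
  ~> 7
type:
  Nat


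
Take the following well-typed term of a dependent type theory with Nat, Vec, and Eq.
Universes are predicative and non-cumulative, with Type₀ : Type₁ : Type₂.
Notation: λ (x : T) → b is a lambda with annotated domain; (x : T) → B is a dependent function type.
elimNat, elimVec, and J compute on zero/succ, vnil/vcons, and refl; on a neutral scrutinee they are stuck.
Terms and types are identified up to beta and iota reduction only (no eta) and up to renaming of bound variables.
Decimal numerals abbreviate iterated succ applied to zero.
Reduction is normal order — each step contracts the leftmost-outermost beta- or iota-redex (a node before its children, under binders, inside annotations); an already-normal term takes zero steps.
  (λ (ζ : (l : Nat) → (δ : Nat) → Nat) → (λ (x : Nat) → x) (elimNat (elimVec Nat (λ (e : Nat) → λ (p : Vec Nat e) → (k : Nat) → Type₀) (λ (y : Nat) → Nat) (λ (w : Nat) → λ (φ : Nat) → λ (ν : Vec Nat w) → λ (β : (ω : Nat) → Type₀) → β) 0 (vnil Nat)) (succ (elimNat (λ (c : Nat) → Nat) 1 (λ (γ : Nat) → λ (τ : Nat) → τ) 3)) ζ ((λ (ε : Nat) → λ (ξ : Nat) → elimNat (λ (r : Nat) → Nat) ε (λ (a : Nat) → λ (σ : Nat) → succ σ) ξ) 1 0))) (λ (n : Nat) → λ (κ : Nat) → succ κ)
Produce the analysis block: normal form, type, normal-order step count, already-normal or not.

normal form:
  3
the term's type:
  Nat
reduction steps (normal order): 20
already normal: no
first redex: a beta-redex


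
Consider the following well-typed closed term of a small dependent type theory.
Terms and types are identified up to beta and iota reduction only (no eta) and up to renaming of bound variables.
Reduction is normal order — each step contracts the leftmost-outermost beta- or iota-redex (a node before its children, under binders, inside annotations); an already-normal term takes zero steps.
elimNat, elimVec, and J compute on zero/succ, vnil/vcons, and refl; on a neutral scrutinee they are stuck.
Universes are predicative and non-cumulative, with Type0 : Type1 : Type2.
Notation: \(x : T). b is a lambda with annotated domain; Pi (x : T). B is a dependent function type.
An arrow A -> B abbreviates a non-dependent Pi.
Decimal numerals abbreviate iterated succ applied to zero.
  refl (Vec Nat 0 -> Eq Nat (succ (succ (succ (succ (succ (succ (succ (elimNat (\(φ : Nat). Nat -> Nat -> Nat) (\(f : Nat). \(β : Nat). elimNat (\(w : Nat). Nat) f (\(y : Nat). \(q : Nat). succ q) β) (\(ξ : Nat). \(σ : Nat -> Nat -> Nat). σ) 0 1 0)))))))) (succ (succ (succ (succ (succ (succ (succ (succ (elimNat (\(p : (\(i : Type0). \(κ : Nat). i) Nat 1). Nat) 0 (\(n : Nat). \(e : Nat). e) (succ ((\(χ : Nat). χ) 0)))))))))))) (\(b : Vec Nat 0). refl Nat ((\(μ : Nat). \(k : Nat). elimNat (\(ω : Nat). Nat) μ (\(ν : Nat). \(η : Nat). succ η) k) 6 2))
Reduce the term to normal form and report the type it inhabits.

reduced normal form:
  refl (Vec Nat 0 -> Eq Nat 8 8) (\(φ : Vec Nat 0). refl Nat 8)
the term's type:
  Eq (Vec Nat 0 -> Eq Nat 8 8) (\(φ : Vec Nat 0). refl Nat 8) (\(f : Vec Nat 0). refl Nat 8)


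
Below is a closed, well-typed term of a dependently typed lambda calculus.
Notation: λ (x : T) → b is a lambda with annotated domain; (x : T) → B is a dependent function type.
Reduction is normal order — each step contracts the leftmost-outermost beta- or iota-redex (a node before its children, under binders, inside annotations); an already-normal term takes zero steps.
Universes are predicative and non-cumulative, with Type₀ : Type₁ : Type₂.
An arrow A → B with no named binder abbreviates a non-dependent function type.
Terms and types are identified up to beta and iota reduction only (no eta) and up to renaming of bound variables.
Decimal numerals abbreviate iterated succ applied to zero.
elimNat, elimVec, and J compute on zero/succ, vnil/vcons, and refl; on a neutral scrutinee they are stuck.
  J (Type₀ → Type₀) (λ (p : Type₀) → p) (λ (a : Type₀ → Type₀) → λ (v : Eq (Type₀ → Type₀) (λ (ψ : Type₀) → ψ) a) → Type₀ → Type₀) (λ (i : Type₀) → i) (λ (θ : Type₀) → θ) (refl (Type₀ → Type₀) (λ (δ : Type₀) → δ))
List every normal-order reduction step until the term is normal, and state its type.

normal-order reduction sequence:
  J (Type₀ → Type₀) (λ (p : Type₀) → p) (λ (a : Type₀ → Type₀) → λ (v : Eq (Type₀ → Type₀) (λ (ψ : Type₀) → ψ) a) → Type₀ → Type₀) (λ (i : Type₀) → i) (λ (θ : Type₀) → θ) (refl (Type₀ → Type₀) (λ (δ : Type₀) → δ))
  ~> λ (p : Type₀) → p
the term's type:
  Type₀ → Type₀


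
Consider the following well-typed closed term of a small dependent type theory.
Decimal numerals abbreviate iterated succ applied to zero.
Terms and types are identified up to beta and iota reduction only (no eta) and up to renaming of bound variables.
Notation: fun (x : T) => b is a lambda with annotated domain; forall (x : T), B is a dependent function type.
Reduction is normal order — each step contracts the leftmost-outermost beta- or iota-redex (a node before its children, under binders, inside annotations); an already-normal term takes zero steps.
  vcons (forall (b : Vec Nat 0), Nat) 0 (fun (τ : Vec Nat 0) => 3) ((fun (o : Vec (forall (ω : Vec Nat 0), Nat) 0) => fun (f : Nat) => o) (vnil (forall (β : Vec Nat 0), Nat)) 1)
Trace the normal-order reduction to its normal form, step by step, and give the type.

normal-order reduction:
  vcons (forall (b : Vec Nat 0), Nat) 0 (fun (τ : Vec Nat 0) => 3) ((fun (o : Vec (forall (ω : Vec Nat 0), Nat) 0) => fun (f : Nat) => o) (vnil (forall (β : Vec Nat 0), Nat)) 1)
  ~> vcons (forall (b : Vec Nat 0), Nat) 0 (fun (τ : Vec Nat 0) => 3) ((fun (o : Nat) => vnil (forall (ω : Vec Nat 0), Nat)) 1)
  ~> vcons (forall (b : Vec Nat 0), Nat) 0 (fun (τ : Vec Nat 0) => 3) (vnil (forall (o : Vec Nat 0), Nat))
inferred type:
  Vec (forall (b : Vec Nat 0), Nat) 1


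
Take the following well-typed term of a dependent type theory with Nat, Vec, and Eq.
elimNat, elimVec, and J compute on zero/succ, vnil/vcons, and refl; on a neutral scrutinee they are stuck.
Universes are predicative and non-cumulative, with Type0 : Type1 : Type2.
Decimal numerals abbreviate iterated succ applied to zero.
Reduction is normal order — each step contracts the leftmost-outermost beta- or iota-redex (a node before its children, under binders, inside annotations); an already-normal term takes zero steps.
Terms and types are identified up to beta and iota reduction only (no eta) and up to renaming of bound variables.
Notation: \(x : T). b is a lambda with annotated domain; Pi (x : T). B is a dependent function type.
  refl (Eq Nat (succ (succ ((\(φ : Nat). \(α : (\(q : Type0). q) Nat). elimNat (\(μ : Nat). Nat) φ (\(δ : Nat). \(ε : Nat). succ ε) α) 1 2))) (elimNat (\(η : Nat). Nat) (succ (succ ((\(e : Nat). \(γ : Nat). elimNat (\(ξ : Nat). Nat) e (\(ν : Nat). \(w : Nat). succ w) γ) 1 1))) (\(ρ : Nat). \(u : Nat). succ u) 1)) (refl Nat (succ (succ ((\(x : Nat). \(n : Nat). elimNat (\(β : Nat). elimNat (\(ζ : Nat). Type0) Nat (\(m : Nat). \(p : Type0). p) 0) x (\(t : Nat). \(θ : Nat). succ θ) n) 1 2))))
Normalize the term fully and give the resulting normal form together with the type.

reduced normal form:
  refl (Eq Nat 5 5) (refl Nat 5)
type:
  Eq (Eq Nat 5 5) (refl Nat 5) (refl Nat 5)
observation: reduction starts at a beta-redex, and 28 normal-order steps reach the normal form.


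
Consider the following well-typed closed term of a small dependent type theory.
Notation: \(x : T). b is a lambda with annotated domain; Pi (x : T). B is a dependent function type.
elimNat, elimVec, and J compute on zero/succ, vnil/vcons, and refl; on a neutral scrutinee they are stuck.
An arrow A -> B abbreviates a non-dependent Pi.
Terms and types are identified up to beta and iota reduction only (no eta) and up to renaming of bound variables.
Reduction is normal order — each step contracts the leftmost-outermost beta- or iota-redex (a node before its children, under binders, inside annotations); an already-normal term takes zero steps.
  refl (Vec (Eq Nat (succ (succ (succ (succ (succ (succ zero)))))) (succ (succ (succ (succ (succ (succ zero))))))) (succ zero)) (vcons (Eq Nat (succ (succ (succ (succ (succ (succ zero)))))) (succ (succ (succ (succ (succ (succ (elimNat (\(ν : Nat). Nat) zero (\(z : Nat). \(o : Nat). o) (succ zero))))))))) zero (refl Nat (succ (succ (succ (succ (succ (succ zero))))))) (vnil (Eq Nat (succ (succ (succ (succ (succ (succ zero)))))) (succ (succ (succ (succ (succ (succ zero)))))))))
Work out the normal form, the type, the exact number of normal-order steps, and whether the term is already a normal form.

reduced normal form:
  refl (Vec (Eq Nat (succ (succ (succ (succ (succ (succ zero)))))) (succ (succ (succ (succ (succ (succ zero))))))) (succ zero)) (vcons (Eq Nat (succ (succ (succ (succ (succ (succ zero)))))) (succ (succ (succ (succ (succ (succ zero))))))) zero (refl Nat (succ (succ (succ (succ (succ (succ zero))))))) (vnil (Eq Nat (succ (succ (succ (succ (succ (succ zero)))))) (succ (succ (succ (succ (succ (succ zero)))))))))
the term's type:
  Eq (Vec (Eq Nat (succ (succ (succ (succ (succ (succ zero)))))) (succ (succ (succ (succ (succ (succ zero))))))) (succ zero)) (vcons (Eq Nat (succ (succ (succ (succ (succ (succ zero)))))) (succ (succ (succ (succ (succ (succ zero))))))) zero (refl Nat (succ (succ (succ (succ (succ (succ zero))))))) (vnil (Eq Nat (succ (succ (succ (succ (succ (succ zero)))))) (succ (succ (succ (succ (succ (succ zero))))))))) (vcons (Eq Nat (succ (succ (succ (succ (succ (succ zero)))))) (succ (succ (succ (succ (succ (succ zero))))))) zero (refl Nat (succ (succ (succ (succ (succ (succ zero))))))) (vnil (Eq Nat (succ (succ (succ (succ (succ (succ zero)))))) (succ (succ (succ (succ (succ (succ zero)))))))))
normal-order step count: 4
started in normal form: no
first contracted redex: an elimNat iota-redex


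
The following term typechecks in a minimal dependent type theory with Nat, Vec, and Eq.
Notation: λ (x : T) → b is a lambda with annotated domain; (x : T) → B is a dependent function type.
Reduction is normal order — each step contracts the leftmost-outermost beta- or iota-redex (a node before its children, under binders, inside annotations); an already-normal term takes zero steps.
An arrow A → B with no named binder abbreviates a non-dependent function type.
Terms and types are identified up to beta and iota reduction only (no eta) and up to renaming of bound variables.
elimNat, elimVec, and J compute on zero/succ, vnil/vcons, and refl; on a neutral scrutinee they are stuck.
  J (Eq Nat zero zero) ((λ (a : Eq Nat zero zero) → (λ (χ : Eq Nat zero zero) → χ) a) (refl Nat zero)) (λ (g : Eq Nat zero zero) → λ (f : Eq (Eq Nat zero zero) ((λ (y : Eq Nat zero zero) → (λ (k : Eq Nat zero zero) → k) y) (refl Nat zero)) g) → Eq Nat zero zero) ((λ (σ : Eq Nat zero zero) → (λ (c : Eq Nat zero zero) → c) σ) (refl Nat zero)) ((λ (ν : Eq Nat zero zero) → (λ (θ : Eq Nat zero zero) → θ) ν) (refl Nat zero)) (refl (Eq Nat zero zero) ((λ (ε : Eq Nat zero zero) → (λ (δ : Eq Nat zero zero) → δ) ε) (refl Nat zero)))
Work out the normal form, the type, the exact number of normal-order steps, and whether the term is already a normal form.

normal form:
  refl Nat zero
type:
  Eq Nat zero zero
steps to reach normal form (normal order): 3
started in normal form: no
first contracted redex: a J iota-redex


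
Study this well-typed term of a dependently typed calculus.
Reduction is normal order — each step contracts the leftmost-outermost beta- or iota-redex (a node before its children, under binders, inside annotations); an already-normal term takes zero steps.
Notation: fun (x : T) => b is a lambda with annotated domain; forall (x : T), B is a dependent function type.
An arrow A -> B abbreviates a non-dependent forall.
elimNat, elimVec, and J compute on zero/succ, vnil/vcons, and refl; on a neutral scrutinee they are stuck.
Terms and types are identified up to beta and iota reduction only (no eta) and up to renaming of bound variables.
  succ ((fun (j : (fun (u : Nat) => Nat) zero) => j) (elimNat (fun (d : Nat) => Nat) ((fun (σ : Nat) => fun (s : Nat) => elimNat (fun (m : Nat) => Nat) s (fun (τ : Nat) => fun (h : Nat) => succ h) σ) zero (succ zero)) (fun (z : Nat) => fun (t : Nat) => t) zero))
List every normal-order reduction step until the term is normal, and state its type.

reduction (normal order):
  succ ((fun (j : (fun (u : Nat) => Nat) zero) => j) (elimNat (fun (d : Nat) => Nat) ((fun (σ : Nat) => fun (s : Nat) => elimNat (fun (m : Nat) => Nat) s (fun (τ : Nat) => fun (h : Nat) => succ h) σ) zero (succ zero)) (fun (z : Nat) => fun (t : Nat) => t) zero))
  ~> succ (elimNat (fun (j : Nat) => Nat) ((fun (u : Nat) => fun (d : Nat) => elimNat (fun (σ : Nat) => Nat) d (fun (s : Nat) => fun (m : Nat) => succ m) u) zero (succ zero)) (fun (τ : Nat) => fun (h : Nat) => h) zero)
  ~> succ ((fun (j : Nat) => fun (u : Nat) => elimNat (fun (d : Nat) => Nat) u (fun (σ : Nat) => fun (s : Nat) => succ s) j) zero (succ zero))
  ~> succ ((fun (j : Nat) => elimNat (fun (u : Nat) => Nat) j (fun (d : Nat) => fun (σ : Nat) => succ σ) zero) (succ zero))
  ~> succ (elimNat (fun (j : Nat) => Nat) (succ zero) (fun (u : Nat) => fun (d : Nat) => succ d) zero)
  ~> succ (succ zero)
the term's type:
  Nat


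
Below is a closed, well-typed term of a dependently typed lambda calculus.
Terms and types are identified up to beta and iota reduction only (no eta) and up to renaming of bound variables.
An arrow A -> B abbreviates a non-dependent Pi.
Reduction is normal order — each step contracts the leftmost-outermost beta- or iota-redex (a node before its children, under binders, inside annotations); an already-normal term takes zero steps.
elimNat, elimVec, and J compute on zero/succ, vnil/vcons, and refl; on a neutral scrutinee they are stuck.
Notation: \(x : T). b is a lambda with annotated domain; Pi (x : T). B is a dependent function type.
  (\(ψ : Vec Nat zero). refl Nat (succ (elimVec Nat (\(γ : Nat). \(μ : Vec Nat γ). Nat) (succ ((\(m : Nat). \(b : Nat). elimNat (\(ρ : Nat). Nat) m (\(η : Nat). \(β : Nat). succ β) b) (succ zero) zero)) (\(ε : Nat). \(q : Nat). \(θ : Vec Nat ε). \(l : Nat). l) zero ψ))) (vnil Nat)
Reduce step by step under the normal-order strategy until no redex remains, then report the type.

normal-order reduction:
  (\(ψ : Vec Nat zero). refl Nat (succ (elimVec Nat (\(γ : Nat). \(μ : Vec Nat γ). Nat) (succ ((\(m : Nat). \(b : Nat). elimNat (\(ρ : Nat). Nat) m (\(η : Nat). \(β : Nat). succ β) b) (succ zero) zero)) (\(ε : Nat). \(q : Nat). \(θ : Vec Nat ε). \(l : Nat). l) zero ψ))) (vnil Nat)
  ~> refl Nat (succ (elimVec Nat (\(ψ : Nat). \(γ : Vec Nat ψ). Nat) (succ ((\(μ : Nat). \(m : Nat). elimNat (\(b : Nat). Nat) μ (\(ρ : Nat). \(η : Nat). succ η) m) (succ zero) zero)) (\(β : Nat). \(ε : Nat). \(q : Vec Nat β). \(θ : Nat). θ) zero (vnil Nat)))
  ~> refl Nat (succ (succ ((\(ψ : Nat). \(γ : Nat). elimNat (\(μ : Nat). Nat) ψ (\(m : Nat). \(b : Nat). succ b) γ) (succ zero) zero)))
  ~> refl Nat (succ (succ ((\(ψ : Nat). elimNat (\(γ : Nat). Nat) (succ zero) (\(μ : Nat). \(m : Nat). succ m) ψ) zero)))
  ~> refl Nat (succ (succ (elimNat (\(ψ : Nat). Nat) (succ zero) (\(γ : Nat). \(μ : Nat). succ μ) zero)))
  ~> refl Nat (succ (succ (succ zero)))
the term's type:
  Eq Nat (succ (succ (succ zero))) (succ (succ (succ zero)))


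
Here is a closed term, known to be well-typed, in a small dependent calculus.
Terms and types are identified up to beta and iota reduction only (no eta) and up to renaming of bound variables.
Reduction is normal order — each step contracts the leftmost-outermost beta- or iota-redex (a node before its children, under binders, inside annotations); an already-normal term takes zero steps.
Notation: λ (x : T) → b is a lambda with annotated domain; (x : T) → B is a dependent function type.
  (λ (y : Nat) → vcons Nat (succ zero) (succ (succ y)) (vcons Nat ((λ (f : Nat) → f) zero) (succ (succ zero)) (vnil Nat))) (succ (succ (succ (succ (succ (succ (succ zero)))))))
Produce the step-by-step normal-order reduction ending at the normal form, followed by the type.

reduction (normal order):
  (λ (y : Nat) → vcons Nat (succ zero) (succ (succ y)) (vcons Nat ((λ (f : Nat) → f) zero) (succ (succ zero)) (vnil Nat))) (succ (succ (succ (succ (succ (succ (succ zero)))))))
  ~> vcons Nat (succ zero) (succ (succ (succ (succ (succ (succ (succ (succ (succ zero))))))))) (vcons Nat ((λ (y : Nat) → y) zero) (succ (succ zero)) (vnil Nat))
  ~> vcons Nat (succ zero) (succ (succ (succ (succ (succ (succ (succ (succ (succ zero))))))))) (vcons Nat zero (succ (succ zero)) (vnil Nat))
type:
  Vec Nat (succ (succ zero))


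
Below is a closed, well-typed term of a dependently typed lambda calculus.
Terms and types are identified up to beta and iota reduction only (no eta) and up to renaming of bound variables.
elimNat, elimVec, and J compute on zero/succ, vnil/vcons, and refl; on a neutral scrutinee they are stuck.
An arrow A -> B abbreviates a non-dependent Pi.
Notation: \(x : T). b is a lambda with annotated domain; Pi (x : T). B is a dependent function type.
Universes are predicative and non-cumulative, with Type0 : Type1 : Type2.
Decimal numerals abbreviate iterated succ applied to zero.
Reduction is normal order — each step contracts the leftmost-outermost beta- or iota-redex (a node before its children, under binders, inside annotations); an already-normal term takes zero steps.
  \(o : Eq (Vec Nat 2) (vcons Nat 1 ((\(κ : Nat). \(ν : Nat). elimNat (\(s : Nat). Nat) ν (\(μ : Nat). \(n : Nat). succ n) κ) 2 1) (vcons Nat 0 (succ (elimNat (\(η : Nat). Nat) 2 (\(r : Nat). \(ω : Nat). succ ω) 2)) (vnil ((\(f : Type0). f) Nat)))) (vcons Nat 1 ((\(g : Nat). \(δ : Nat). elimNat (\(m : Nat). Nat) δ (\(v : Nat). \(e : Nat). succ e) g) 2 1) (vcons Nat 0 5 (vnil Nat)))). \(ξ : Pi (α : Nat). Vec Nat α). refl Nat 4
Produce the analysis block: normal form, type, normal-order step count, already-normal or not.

reduced normal form:
  \(o : Eq (Vec Nat 2) (vcons Nat 1 3 (vcons Nat 0 5 (vnil Nat))) (vcons Nat 1 3 (vcons Nat 0 5 (vnil Nat)))). \(κ : Pi (ν : Nat). Vec Nat ν). refl Nat 4
inferred type:
  Eq (Vec Nat 2) (vcons Nat 1 3 (vcons Nat 0 5 (vnil Nat))) (vcons Nat 1 3 (vcons Nat 0 5 (vnil Nat))) -> (Pi (o : Nat). Vec Nat o) -> Eq Nat 4 4
steps to reach normal form (normal order): 26
already normal: no
first redex: a beta-redex


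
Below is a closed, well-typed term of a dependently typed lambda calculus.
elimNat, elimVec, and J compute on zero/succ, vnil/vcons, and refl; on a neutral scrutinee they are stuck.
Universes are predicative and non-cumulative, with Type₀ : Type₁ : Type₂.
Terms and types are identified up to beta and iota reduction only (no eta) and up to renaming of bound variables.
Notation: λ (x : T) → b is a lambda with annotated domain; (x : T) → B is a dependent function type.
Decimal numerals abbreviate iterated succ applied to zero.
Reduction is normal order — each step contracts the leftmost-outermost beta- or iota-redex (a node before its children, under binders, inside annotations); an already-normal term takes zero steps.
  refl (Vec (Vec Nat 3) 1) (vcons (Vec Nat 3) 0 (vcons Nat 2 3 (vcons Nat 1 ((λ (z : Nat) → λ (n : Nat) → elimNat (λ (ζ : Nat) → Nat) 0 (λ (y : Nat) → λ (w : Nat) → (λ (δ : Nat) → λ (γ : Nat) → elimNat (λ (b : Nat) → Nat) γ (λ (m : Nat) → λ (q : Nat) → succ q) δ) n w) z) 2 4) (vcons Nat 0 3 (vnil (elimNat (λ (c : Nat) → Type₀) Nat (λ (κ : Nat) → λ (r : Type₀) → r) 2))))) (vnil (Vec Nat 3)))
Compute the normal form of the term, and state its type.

resulting normal form:
  refl (Vec (Vec Nat 3) 1) (vcons (Vec Nat 3) 0 (vcons Nat 2 3 (vcons Nat 1 8 (vcons Nat 0 3 (vnil Nat)))) (vnil (Vec Nat 3)))
inferred type:
  Eq (Vec (Vec Nat 3) 1) (vcons (Vec Nat 3) 0 (vcons Nat 2 3 (vcons Nat 1 8 (vcons Nat 0 3 (vnil Nat)))) (vnil (Vec Nat 3))) (vcons (Vec Nat 3) 0 (vcons Nat 2 3 (vcons Nat 1 8 (vcons Nat 0 3 (vnil Nat)))) (vnil (Vec Nat 3)))
observation: normalization takes exactly 46 steps under the normal-order strategy.
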